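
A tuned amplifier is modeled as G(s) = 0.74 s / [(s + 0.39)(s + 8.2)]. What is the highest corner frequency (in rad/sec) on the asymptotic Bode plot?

8.2 rad/sec

Break frequencies occur at each pole and zero magnitude: 0.39 rad/sec, 8.2 rad/sec.
The highest is 8.2 rad/sec.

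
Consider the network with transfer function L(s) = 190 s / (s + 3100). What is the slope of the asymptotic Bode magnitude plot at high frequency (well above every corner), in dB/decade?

0 dB/decade

With 1 zero and 1 pole, the high-frequency asymptotic slope is 20 × (1 − 1) = 0 dB/decade.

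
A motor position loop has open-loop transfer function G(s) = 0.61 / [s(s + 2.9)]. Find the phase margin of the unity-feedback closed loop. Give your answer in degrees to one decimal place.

Gain crossover: |G(jω)| = 1 at ω ≈ 0.21 rad/sec.
∠G(j0.21) = −90° − arctan(0.21/2.9) ≈ -94.14°
PM = 180° + (-94.14°) = 85.86°

85.9°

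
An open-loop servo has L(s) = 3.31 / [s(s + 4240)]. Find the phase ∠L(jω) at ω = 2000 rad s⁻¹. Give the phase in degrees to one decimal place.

∠(j2000 + 4240) = arctan(2000/4240) = 25.25°
∠(j2000) = 90.00°
∠L(j2000) = − (25.25° + 90.00°) = -115.25°

-115.3 deg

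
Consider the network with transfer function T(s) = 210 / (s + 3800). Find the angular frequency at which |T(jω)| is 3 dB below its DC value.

3800 rad/s

For a single-pole low-pass, the −3 dB point is at the pole: ω = 3800 rad/s.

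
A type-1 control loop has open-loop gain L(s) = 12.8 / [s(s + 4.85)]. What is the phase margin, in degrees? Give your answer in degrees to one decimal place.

Gain crossover: |L(jω)| = 1 at ω ≈ 2.37 rad s⁻¹.
∠L(j2.37) = −90° − arctan(2.37/4.85) ≈ -116.05°
PM = 180° + (-116.05°) = 63.95°

63.9°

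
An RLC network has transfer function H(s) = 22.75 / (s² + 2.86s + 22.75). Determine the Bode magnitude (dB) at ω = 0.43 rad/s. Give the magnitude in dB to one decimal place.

0.1 dB

|(j0.43)² + 2.86(j0.43) + 22.75| = |22.565 + j1.2298| = 22.6
|H(j0.43)| = 22.75 / 22.6 = 1.0067
20 log₁₀(1.0067) = 0.06 dB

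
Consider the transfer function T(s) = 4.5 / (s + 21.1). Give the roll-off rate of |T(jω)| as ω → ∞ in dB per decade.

-20 dB/decade

With 0 zeros and 1 pole, the high-frequency asymptotic slope is 20 × (0 − 1) = -20 dB/decade.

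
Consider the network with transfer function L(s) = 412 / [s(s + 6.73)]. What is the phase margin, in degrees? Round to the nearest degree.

Gain crossover: |L(jω)| = 1 at ω ≈ 19.7 rad/sec.
∠L(j19.7) = −90° − arctan(19.7/6.73) ≈ -161.18°
PM = 180° + (-161.18°) = 18.82°

19°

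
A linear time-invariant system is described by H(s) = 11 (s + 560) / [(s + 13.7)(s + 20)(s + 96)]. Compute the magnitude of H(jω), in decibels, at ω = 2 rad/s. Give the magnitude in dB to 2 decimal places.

-12.75 dB

|j2 + 560| = √(2² + 560²) = 560
|j2 + 13.7| = √(2² + 13.7²) = 13.85
|j2 + 20| = √(2² + 20²) = 20.1
|j2 + 96| = √(2² + 96²) = 96.02
|H(j2)| = 11 × 560 / (13.85 × 20.1 × 96.02) = 0.23053
20 log₁₀(0.23053) = -12.745 dB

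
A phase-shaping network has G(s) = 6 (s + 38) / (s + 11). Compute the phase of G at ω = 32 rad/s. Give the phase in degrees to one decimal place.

-30.9 deg

∠(j32 + 38) = arctan(32/38) = 40.10°
∠(j32 + 11) = arctan(32/11) = 71.03°
∠G(j32) = 40.10° − 71.03° = -30.93°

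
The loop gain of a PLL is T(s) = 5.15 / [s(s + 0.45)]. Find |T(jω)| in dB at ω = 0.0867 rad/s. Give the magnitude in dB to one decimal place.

42.3 dB

|j0.0867 + 0.45| = √(0.0867² + 0.45²) = 0.4583
|j0.0867| = 0.0867
|T(j0.0867)| = 5.15 / (0.4583 × 0.0867) = 129.62
20 log₁₀(129.62) = 42.25 dB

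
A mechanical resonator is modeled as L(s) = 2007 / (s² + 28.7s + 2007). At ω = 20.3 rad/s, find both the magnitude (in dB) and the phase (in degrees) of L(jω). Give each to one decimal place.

|L| = 1.5 dB, ∠L = -20.1°

|(j20.3)² + 28.7(j20.3) + 2007| = |1594.9 + j582.61| = 1698
|L(j20.3)| = 2007 / 1698 = 1.182
20 log₁₀(1.182) = 1.45 dB
∠[(j20.3)² + 28.7(j20.3) + 2007] = ∠[1594.9 + j582.61] = 20.07°
∠L(j20.3) = −20.07° = -20.07°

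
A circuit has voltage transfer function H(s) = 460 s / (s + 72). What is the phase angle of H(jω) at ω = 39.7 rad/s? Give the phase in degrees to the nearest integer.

∠(j39.7) = 90.00°
∠(j39.7 + 72) = arctan(39.7/72) = 28.87°
∠H(j39.7) = 90.00° − 28.87° = 61.13°

61°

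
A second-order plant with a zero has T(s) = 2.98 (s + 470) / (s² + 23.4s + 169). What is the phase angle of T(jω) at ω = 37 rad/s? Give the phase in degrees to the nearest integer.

-140 deg

∠(j37 + 470) = arctan(37/470) = 4.50°
∠[(j37)² + 23.4(j37) + 169] = ∠[-1200 + j865.8] = 144.19°
∠T(j37) = 4.50° − 144.19° = -139.69°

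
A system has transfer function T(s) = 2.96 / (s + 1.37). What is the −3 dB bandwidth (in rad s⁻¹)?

For a single-pole low-pass, the −3 dB point is at the pole: ω = 1.37 rad s⁻¹.

1.37 rad s⁻¹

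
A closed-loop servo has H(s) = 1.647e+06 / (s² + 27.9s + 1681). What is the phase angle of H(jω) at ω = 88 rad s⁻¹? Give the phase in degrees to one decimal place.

∠[(j88)² + 27.9(j88) + 1681] = ∠[-6063 + j2455.2] = 157.95°
∠H(j88) = −157.95° = -157.95°

-158.0°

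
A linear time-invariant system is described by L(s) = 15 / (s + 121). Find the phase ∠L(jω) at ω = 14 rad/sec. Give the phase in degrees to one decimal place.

∠(j14 + 121) = arctan(14/121) = 6.60°
∠L(j14) = −6.60° = -6.60°

-6.6°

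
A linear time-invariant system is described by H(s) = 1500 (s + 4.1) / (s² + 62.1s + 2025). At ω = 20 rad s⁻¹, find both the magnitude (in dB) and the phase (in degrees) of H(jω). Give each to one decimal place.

|j20 + 4.1| = √(20² + 4.1²) = 20.42
|(j20)² + 62.1(j20) + 2025| = |1625 + j1242| = 2045
|H(j20)| = 1500 × 20.42 / 2045 = 14.973
20 log₁₀(14.973) = 23.51 dB
∠(j20 + 4.1) = arctan(20/4.1) = 78.41°
∠[(j20)² + 62.1(j20) + 2025] = ∠[1625 + j1242] = 37.39°
∠H(j20) = 78.41° − 37.39° = 41.02°

|H| = 23.5 dB, ∠H = 41.0°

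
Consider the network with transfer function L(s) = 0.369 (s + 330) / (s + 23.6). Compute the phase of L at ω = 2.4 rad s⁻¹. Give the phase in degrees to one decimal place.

∠(j2.4 + 330) = arctan(2.4/330) = 0.42°
∠(j2.4 + 23.6) = arctan(2.4/23.6) = 5.81°
∠L(j2.4) = 0.42° − 5.81° = -5.39°

-5.4°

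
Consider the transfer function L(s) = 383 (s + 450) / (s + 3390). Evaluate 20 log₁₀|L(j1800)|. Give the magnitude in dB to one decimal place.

|j1800 + 450| = √(1800² + 450²) = 1855
|j1800 + 3390| = √(1800² + 3390²) = 3838
|L(j1800)| = 383 × 1855 / 3838 = 185.14
20 log₁₀(185.14) = 45.35 dB

45.4 dB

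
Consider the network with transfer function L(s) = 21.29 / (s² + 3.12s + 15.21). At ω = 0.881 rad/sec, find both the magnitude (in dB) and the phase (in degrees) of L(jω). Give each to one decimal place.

|(j0.881)² + 3.12(j0.881) + 15.21| = |14.434 + j2.7487| = 14.69
|L(j0.881)| = 21.29 / 14.69 = 1.449
20 log₁₀(1.449) = 3.22 dB
∠[(j0.881)² + 3.12(j0.881) + 15.21] = ∠[14.434 + j2.7487] = 10.78°
∠L(j0.881) = −10.78° = -10.78°

|L| = 3.2 dB, ∠L = -10.8°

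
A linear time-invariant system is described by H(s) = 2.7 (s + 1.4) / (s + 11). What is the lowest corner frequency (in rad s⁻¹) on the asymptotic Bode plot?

1.4 rad s⁻¹

Break frequencies occur at each pole and zero magnitude: 1.4 rad s⁻¹, 11 rad s⁻¹.
The lowest is 1.4 rad s⁻¹.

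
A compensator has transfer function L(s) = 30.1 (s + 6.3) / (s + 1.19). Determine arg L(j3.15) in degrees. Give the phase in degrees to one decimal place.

-42.7 deg

∠(j3.15 + 6.3) = arctan(3.15/6.3) = 26.57°
∠(j3.15 + 1.19) = arctan(3.15/1.19) = 69.30°
∠L(j3.15) = 26.57° − 69.30° = -42.74°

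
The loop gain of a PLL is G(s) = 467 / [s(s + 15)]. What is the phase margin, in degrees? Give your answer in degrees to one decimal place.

38.0°

Gain crossover: |G(jω)| = 1 at ω ≈ 19.2 rad/s.
∠G(j19.2) = −90° − arctan(19.2/15) ≈ -141.97°
PM = 180° + (-141.97°) = 38.03°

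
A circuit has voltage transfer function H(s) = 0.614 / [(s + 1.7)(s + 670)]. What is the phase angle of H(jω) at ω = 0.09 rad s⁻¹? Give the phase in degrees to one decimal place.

-3.0 deg

∠(j0.09 + 1.7) = arctan(0.09/1.7) = 3.03°
∠(j0.09 + 670) = arctan(0.09/670) = 0.01°
∠H(j0.09) = − (3.03° + 0.01°) = -3.04°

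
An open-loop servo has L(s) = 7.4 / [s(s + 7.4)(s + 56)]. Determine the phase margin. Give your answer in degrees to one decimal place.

89.8°

Gain crossover: |L(jω)| = 1 at ω ≈ 0.0179 rad/s.
∠L(j0.0179) = −90° − arctan(0.0179/7.4) − arctan(0.0179/56) ≈ -90.16°
PM = 180° + (-90.16°) = 89.84°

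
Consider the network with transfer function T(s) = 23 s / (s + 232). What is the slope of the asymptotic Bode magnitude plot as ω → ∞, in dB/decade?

With 1 zero and 1 pole, the high-frequency asymptotic slope is 20 × (1 − 1) = 0 dB/decade.

0 dB/decade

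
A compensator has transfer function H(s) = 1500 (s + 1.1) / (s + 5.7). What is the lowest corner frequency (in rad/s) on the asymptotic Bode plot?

Break frequencies occur at each pole and zero magnitude: 1.1 rad/s, 5.7 rad/s.
The lowest is 1.1 rad/s.

1.1 rad/s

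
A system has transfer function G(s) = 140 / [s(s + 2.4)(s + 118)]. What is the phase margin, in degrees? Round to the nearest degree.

Gain crossover: |G(jω)| = 1 at ω ≈ 0.485 rad/sec.
∠G(j0.485) = −90° − arctan(0.485/2.4) − arctan(0.485/118) ≈ -101.65°
PM = 180° + (-101.65°) = 78.35°

78°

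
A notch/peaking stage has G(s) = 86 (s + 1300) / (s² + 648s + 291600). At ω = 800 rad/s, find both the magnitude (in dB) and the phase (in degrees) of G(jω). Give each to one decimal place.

|G| = -13.5 dB, ∠G = -92.3 deg

|j800 + 1300| = √(800² + 1300²) = 1526
|(j800)² + 648(j800) + 291600| = |-3.484e+05 + j5.184e+05| = 6.246e+05
|G(j800)| = 86 × 1526 / 6.246e+05 = 0.21017
20 log₁₀(0.21017) = -13.55 dB
∠(j800 + 1300) = arctan(800/1300) = 31.61°
∠[(j800)² + 648(j800) + 291600] = ∠[-3.484e+05 + j5.184e+05] = 123.90°
∠G(j800) = 31.61° − 123.90° = -92.30°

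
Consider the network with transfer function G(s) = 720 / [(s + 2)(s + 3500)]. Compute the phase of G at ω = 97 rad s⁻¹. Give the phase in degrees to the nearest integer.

∠(j97 + 2) = arctan(97/2) = 88.82°
∠(j97 + 3500) = arctan(97/3500) = 1.59°
∠G(j97) = − (88.82° + 1.59°) = -90.41°

-90°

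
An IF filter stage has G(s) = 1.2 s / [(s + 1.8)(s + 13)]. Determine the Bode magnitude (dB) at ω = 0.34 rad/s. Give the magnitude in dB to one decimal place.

|j0.34| = 0.34
|j0.34 + 1.8| = √(0.34² + 1.8²) = 1.832
|j0.34 + 13| = √(0.34² + 13²) = 13
|G(j0.34)| = 1.2 × 0.34 / (1.832 × 13) = 0.017127
20 log₁₀(0.017127) = -35.33 dB

-35.3 dB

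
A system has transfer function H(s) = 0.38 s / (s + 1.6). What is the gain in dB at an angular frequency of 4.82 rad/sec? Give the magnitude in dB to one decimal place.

-8.9 dB

|j4.82| = 4.82
|j4.82 + 1.6| = √(4.82² + 1.6²) = 5.079
|H(j4.82)| = 0.38 × 4.82 / 5.079 = 0.36065
20 log₁₀(0.36065) = -8.86 dB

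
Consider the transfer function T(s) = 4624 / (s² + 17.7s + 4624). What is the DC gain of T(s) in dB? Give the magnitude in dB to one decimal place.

0.0 dB

T(0) = 4624 / 4624 = 1
20 log₁₀(1) = 0.00 dB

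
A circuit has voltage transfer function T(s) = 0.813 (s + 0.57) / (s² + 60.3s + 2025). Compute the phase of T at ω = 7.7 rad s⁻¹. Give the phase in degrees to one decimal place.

∠(j7.7 + 0.57) = arctan(7.7/0.57) = 85.77°
∠[(j7.7)² + 60.3(j7.7) + 2025] = ∠[1965.7 + j464.31] = 13.29°
∠T(j7.7) = 85.77° − 13.29° = 72.48°

72.5°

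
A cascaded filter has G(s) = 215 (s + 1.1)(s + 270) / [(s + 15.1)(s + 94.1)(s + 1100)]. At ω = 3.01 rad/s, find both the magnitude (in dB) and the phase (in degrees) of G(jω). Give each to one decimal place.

|G| = -18.7 dB, ∠G = 57.3°

|j3.01 + 1.1| = √(3.01² + 1.1²) = 3.205
|j3.01 + 270| = √(3.01² + 270²) = 270
|j3.01 + 15.1| = √(3.01² + 15.1²) = 15.4
|j3.01 + 94.1| = √(3.01² + 94.1²) = 94.15
|j3.01 + 1100| = √(3.01² + 1100²) = 1100
|G(j3.01)| = 215 × 3.205 × 270 / (15.4 × 94.15 × 1100) = 0.11667
20 log₁₀(0.11667) = -18.66 dB
∠(j3.01 + 1.1) = arctan(3.01/1.1) = 69.93°
∠(j3.01 + 270) = arctan(3.01/270) = 0.64°
∠(j3.01 + 15.1) = arctan(3.01/15.1) = 11.27°
∠(j3.01 + 94.1) = arctan(3.01/94.1) = 1.83°
∠(j3.01 + 1100) = arctan(3.01/1100) = 0.16°
∠G(j3.01) = 69.93° + 0.64° − (11.27° + 1.83° + 0.16°) = 57.30°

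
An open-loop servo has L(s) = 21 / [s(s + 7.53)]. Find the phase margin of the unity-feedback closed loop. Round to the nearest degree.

71°

Gain crossover: |L(jω)| = 1 at ω ≈ 2.63 rad/s.
∠L(j2.63) = −90° − arctan(2.63/7.53) ≈ -109.27°
PM = 180° + (-109.27°) = 70.73°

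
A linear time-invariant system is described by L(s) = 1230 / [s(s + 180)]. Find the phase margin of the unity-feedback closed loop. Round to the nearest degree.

Gain crossover: |L(jω)| = 1 at ω ≈ 6.83 rad s⁻¹.
∠L(j6.83) = −90° − arctan(6.83/180) ≈ -92.17°
PM = 180° + (-92.17°) = 87.83°

88°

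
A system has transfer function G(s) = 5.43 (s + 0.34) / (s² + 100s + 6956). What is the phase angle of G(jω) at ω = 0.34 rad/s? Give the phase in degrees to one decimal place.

∠(j0.34 + 0.34) = arctan(0.34/0.34) = 45.00°
∠[(j0.34)² + 100(j0.34) + 6956] = ∠[6955.9 + j34] = 0.28°
∠G(j0.34) = 45.00° − 0.28° = 44.72°

44.7°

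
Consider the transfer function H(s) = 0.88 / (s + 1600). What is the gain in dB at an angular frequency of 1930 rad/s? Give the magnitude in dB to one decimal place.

-69.1 dB

|j1930 + 1600| = √(1930² + 1600²) = 2507
|H(j1930)| = 0.88 / 2507 = 0.00035102
20 log₁₀(0.00035102) = -69.09 dB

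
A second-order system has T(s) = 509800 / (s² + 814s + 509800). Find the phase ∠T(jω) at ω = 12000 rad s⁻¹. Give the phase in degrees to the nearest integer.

-176°

∠[(j12000)² + 814(j12000) + 509800] = ∠[-1.4349e+08 + j9.768e+06] = 176.11°
∠T(j12000) = −176.11° = -176.11°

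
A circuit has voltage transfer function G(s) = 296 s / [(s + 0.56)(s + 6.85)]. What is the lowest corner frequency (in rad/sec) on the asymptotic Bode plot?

0.56 rad/sec

Break frequencies occur at each pole and zero magnitude: 0.56 rad/sec, 6.85 rad/sec.
The lowest is 0.56 rad/sec.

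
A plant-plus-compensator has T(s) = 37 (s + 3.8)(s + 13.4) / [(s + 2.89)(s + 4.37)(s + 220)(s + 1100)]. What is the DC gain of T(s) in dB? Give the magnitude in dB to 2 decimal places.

-64.20 dB

T(0) = 37 × 3.8 × 13.4 / (2.89 × 4.37 × 220 × 1100) = 0.00061645
20 log₁₀(0.00061645) = -64.202 dB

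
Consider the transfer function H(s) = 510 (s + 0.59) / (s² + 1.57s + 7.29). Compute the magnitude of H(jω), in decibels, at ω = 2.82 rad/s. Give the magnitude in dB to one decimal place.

50.3 dB

|j2.82 + 0.59| = √(2.82² + 0.59²) = 2.881
|(j2.82)² + 1.57(j2.82) + 7.29| = |-0.6624 + j4.4274| = 4.477
|H(j2.82)| = 510 × 2.881 / 4.477 = 328.22
20 log₁₀(328.22) = 50.32 dB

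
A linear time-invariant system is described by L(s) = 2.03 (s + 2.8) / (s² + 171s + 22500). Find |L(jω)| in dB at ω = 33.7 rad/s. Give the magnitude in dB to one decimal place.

-50.2 dB

|j33.7 + 2.8| = √(33.7² + 2.8²) = 33.82
|(j33.7)² + 171(j33.7) + 22500| = |21364 + j5762.7| = 2.213e+04
|L(j33.7)| = 2.03 × 33.82 / 2.213e+04 = 0.0031023
20 log₁₀(0.0031023) = -50.17 dB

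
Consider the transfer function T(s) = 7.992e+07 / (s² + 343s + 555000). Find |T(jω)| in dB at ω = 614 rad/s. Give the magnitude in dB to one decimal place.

|(j614)² + 343(j614) + 555000| = |1.78e+05 + j2.106e+05| = 2.758e+05
|T(j614)| = 7.992e+07 / 2.758e+05 = 289.83
20 log₁₀(289.83) = 49.24 dB

49.2 dB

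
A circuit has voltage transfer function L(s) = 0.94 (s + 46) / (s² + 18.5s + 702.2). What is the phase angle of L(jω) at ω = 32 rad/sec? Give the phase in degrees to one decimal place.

∠(j32 + 46) = arctan(32/46) = 34.82°
∠[(j32)² + 18.5(j32) + 702.2] = ∠[-321.8 + j592] = 118.53°
∠L(j32) = 34.82° − 118.53° = -83.70°

-83.7°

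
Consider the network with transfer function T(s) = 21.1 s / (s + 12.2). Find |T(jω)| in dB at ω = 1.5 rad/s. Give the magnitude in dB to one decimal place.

|j1.5| = 1.5
|j1.5 + 12.2| = √(1.5² + 12.2²) = 12.29
|T(j1.5)| = 21.1 × 1.5 / 12.29 = 2.5749
20 log₁₀(2.5749) = 8.22 dB

8.2 dB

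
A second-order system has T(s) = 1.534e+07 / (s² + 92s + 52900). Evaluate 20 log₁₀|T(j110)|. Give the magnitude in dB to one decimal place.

|(j110)² + 92(j110) + 52900| = |40800 + j10120| = 4.204e+04
|T(j110)| = 1.534e+07 / 4.204e+04 = 364.92
20 log₁₀(364.92) = 51.24 dB

51.2 dB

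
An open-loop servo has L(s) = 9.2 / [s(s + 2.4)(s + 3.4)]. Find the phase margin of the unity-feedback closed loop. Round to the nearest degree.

Gain crossover: |L(jω)| = 1 at ω ≈ 0.999 rad s⁻¹.
∠L(j0.999) = −90° − arctan(0.999/2.4) − arctan(0.999/3.4) ≈ -128.96°
PM = 180° + (-128.96°) = 51.04°

51°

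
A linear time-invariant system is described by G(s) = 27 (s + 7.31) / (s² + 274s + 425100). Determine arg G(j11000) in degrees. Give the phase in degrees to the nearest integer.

∠(j11000 + 7.31) = arctan(11000/7.31) = 89.96°
∠[(j11000)² + 274(j11000) + 425100] = ∠[-1.2057e+08 + j3.014e+06] = 178.57°
∠G(j11000) = 89.96° − 178.57° = -88.61°

-89°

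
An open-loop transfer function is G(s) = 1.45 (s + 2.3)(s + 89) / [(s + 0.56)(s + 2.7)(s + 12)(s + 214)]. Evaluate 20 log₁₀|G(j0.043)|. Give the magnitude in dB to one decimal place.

|j0.043 + 2.3| = √(0.043² + 2.3²) = 2.3
|j0.043 + 89| = √(0.043² + 89²) = 89
|j0.043 + 0.56| = √(0.043² + 0.56²) = 0.5616
|j0.043 + 2.7| = √(0.043² + 2.7²) = 2.7
|j0.043 + 12| = √(0.043² + 12²) = 12
|j0.043 + 214| = √(0.043² + 214²) = 214
|G(j0.043)| = 1.45 × 2.3 × 89 / (0.5616 × 2.7 × 12 × 214) = 0.076222
20 log₁₀(0.076222) = -22.36 dB

-22.4 dB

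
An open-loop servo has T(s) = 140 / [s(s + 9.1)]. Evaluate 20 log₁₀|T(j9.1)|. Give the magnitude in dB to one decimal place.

1.6 dB

|j9.1 + 9.1| = √(9.1² + 9.1²) = 12.87
|j9.1| = 9.1
|T(j9.1)| = 140 / (12.87 × 9.1) = 1.1954
20 log₁₀(1.1954) = 1.55 dB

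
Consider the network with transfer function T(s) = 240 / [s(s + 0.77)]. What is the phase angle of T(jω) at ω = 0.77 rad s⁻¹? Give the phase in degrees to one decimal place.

-135.0 deg

∠(j0.77 + 0.77) = arctan(0.77/0.77) = 45.00°
∠(j0.77) = 90.00°
∠T(j0.77) = − (45.00° + 90.00°) = -135.00°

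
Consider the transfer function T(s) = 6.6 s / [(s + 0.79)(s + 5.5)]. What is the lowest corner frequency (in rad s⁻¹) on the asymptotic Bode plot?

0.79 rad s⁻¹

Break frequencies occur at each pole and zero magnitude: 0.79 rad s⁻¹, 5.5 rad s⁻¹.
The lowest is 0.79 rad s⁻¹.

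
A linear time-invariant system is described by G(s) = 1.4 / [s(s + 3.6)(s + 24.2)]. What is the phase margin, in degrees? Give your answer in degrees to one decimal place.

Gain crossover: |G(jω)| = 1 at ω ≈ 0.0161 rad/s.
∠G(j0.0161) = −90° − arctan(0.0161/3.6) − arctan(0.0161/24.2) ≈ -90.29°
PM = 180° + (-90.29°) = 89.71°

89.7°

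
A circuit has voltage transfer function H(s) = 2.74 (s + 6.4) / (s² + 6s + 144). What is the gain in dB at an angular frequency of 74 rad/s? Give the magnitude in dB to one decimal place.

|j74 + 6.4| = √(74² + 6.4²) = 74.28
|(j74)² + 6(j74) + 144| = |-5332 + j444| = 5350
|H(j74)| = 2.74 × 74.28 / 5350 = 0.038037
20 log₁₀(0.038037) = -28.40 dB

-28.4 dB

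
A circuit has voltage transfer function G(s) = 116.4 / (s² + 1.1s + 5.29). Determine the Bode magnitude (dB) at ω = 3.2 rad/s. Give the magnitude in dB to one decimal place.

25.6 dB

|(j3.2)² + 1.1(j3.2) + 5.29| = |-4.95 + j3.52| = 6.074
|G(j3.2)| = 116.4 / 6.074 = 19.164
20 log₁₀(19.164) = 25.65 dB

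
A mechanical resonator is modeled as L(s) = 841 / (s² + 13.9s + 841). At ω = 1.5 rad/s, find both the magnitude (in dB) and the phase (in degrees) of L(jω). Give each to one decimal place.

|(j1.5)² + 13.9(j1.5) + 841| = |838.75 + j20.85| = 839
|L(j1.5)| = 841 / 839 = 1.0024
20 log₁₀(1.0024) = 0.02 dB
∠[(j1.5)² + 13.9(j1.5) + 841] = ∠[838.75 + j20.85] = 1.42°
∠L(j1.5) = −1.42° = -1.42°

|L| = 0.0 dB, ∠L = -1.4 deg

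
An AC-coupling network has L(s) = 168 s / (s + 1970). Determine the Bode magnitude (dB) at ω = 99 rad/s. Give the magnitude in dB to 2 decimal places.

18.52 dB

|j99| = 99
|j99 + 1970| = √(99² + 1970²) = 1972
|L(j99)| = 168 × 99 / 1972 = 8.432
20 log₁₀(8.432) = 18.519 dB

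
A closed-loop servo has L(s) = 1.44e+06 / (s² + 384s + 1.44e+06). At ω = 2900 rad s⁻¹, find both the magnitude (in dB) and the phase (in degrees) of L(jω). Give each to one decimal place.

|L| = -13.8 dB, ∠L = -170.9°

|(j2900)² + 384(j2900) + 1.44e+06| = |-6.97e+06 + j1.1136e+06| = 7.058e+06
|L(j2900)| = 1.44e+06 / 7.058e+06 = 0.20401
20 log₁₀(0.20401) = -13.81 dB
∠[(j2900)² + 384(j2900) + 1.44e+06] = ∠[-6.97e+06 + j1.1136e+06] = 170.92°
∠L(j2900) = −170.92° = -170.92°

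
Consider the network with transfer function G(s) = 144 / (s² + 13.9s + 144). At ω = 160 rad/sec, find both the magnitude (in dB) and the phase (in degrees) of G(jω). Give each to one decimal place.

|(j160)² + 13.9(j160) + 144| = |-25456 + j2224| = 2.555e+04
|G(j160)| = 144 / 2.555e+04 = 0.0056354
20 log₁₀(0.0056354) = -44.98 dB
∠[(j160)² + 13.9(j160) + 144] = ∠[-25456 + j2224] = 175.01°
∠G(j160) = −175.01° = -175.01°

|G| = -45.0 dB, ∠G = -175.0 deg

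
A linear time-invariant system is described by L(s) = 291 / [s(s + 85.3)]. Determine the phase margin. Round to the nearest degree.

Gain crossover: |L(jω)| = 1 at ω ≈ 3.41 rad/s.
∠L(j3.41) = −90° − arctan(3.41/85.3) ≈ -92.29°
PM = 180° + (-92.29°) = 87.71°

88 deg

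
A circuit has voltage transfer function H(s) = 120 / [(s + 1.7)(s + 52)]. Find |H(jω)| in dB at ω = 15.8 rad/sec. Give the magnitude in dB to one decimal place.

|j15.8 + 1.7| = √(15.8² + 1.7²) = 15.89
|j15.8 + 52| = √(15.8² + 52²) = 54.35
|H(j15.8)| = 120 / (15.89 × 54.35) = 0.13895
20 log₁₀(0.13895) = -17.14 dB

-17.1 dB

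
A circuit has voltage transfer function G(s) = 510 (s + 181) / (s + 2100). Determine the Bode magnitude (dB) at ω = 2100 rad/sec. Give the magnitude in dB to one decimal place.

|j2100 + 181| = √(2100² + 181²) = 2108
|j2100 + 2100| = √(2100² + 2100²) = 2970
|G(j2100)| = 510 × 2108 / 2970 = 361.96
20 log₁₀(361.96) = 51.17 dB

51.2 dB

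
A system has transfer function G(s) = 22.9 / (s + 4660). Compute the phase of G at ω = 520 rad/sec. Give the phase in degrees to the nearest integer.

∠(j520 + 4660) = arctan(520/4660) = 6.37°
∠G(j520) = −6.37° = -6.37°

-6 deg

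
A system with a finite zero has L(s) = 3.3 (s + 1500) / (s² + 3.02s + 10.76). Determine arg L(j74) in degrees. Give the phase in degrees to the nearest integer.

∠(j74 + 1500) = arctan(74/1500) = 2.82°
∠[(j74)² + 3.02(j74) + 10.76] = ∠[-5465.2 + j223.48] = 177.66°
∠L(j74) = 2.82° − 177.66° = -174.83°

-175°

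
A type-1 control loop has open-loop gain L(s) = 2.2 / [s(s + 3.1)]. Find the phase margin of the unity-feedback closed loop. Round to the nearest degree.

77°

Gain crossover: |L(jω)| = 1 at ω ≈ 0.693 rad/s.
∠L(j0.693) = −90° − arctan(0.693/3.1) ≈ -102.59°
PM = 180° + (-102.59°) = 77.41°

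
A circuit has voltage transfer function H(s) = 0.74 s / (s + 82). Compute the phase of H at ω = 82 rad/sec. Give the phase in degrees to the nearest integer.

∠(j82) = 90.00°
∠(j82 + 82) = arctan(82/82) = 45.00°
∠H(j82) = 90.00° − 45.00° = 45.00°

45°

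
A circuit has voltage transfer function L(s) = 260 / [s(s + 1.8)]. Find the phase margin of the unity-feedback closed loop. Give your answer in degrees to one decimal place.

6.4 deg

Gain crossover: |L(jω)| = 1 at ω ≈ 16.1 rad/sec.
∠L(j16.1) = −90° − arctan(16.1/1.8) ≈ -173.61°
PM = 180° + (-173.61°) = 6.39°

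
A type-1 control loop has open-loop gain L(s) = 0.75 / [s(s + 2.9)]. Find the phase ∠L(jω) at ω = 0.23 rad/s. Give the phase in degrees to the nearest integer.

-95°

∠(j0.23 + 2.9) = arctan(0.23/2.9) = 4.53°
∠(j0.23) = 90.00°
∠L(j0.23) = − (4.53° + 90.00°) = -94.53°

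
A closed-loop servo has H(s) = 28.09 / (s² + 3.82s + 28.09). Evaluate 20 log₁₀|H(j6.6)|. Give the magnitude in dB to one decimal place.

-0.4 dB

|(j6.6)² + 3.82(j6.6) + 28.09| = |-15.47 + j25.212| = 29.58
|H(j6.6)| = 28.09 / 29.58 = 0.94963
20 log₁₀(0.94963) = -0.45 dB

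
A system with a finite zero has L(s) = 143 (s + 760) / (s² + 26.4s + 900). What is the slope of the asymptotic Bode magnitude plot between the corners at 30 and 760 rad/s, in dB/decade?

In this band the factors already past their corner are: complex pole pair at ωₙ ≈ 30; net slope = -40 dB/decade.

-40 dB/decade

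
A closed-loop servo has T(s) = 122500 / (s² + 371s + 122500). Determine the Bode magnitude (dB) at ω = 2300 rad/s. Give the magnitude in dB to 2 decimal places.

|(j2300)² + 371(j2300) + 122500| = |-5.1675e+06 + j8.533e+05| = 5.237e+06
|T(j2300)| = 122500 / 5.237e+06 = 0.023389
20 log₁₀(0.023389) = -32.620 dB

-32.62 dB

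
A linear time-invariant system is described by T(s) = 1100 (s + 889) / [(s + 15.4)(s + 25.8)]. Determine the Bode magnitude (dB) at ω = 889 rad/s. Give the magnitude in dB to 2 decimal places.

|j889 + 889| = √(889² + 889²) = 1257
|j889 + 15.4| = √(889² + 15.4²) = 889.1
|j889 + 25.8| = √(889² + 25.8²) = 889.4
|T(j889)| = 1100 × 1257 / (889.1 × 889.4) = 1.7489
20 log₁₀(1.7489) = 4.855 dB

4.86 dB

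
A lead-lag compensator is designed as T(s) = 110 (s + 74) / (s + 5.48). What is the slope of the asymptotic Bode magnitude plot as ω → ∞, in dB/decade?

With 1 zero and 1 pole, the high-frequency asymptotic slope is 20 × (1 − 1) = 0 dB/decade.

0 dB/decade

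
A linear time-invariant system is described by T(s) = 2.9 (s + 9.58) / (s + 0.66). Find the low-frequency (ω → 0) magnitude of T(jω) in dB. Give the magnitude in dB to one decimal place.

T(0) = 2.9 × 9.58 / 0.66 = 42.094
20 log₁₀(42.094) = 32.48 dB

32.5 dB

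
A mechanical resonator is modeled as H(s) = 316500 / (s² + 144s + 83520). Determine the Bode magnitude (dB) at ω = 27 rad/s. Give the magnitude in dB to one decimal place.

11.6 dB

|(j27)² + 144(j27) + 83520| = |82791 + j3888| = 8.288e+04
|H(j27)| = 316500 / 8.288e+04 = 3.8187
20 log₁₀(3.8187) = 11.64 dB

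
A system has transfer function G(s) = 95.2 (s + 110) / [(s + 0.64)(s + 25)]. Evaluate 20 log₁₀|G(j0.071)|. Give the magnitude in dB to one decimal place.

|j0.071 + 110| = √(0.071² + 110²) = 110
|j0.071 + 0.64| = √(0.071² + 0.64²) = 0.6439
|j0.071 + 25| = √(0.071² + 25²) = 25
|G(j0.071)| = 95.2 × 110 / (0.6439 × 25) = 650.51
20 log₁₀(650.51) = 56.27 dB

56.3 dB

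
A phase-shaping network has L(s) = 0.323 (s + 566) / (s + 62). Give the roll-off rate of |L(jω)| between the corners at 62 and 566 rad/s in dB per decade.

In this band the factors already past their corner are: pole at 62; net slope = -20 dB/decade.

-20 dB/decade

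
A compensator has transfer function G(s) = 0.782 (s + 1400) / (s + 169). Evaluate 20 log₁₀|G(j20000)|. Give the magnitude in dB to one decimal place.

|j20000 + 1400| = √(20000² + 1400²) = 2.005e+04
|j20000 + 169| = √(20000² + 169²) = 2e+04
|G(j20000)| = 0.782 × 2.005e+04 / 2e+04 = 0.78389
20 log₁₀(0.78389) = -2.11 dB

-2.1 dB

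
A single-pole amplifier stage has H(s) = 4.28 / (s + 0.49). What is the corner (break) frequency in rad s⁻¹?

0.49 rad s⁻¹

The single real pole at s = −0.49 gives a corner at ω = 0.49 rad s⁻¹.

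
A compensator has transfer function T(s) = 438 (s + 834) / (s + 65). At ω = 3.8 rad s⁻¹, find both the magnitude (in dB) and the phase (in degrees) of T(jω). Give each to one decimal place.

|j3.8 + 834| = √(3.8² + 834²) = 834
|j3.8 + 65| = √(3.8² + 65²) = 65.11
|T(j3.8)| = 438 × 834 / 65.11 = 5610.4
20 log₁₀(5610.4) = 74.98 dB
∠(j3.8 + 834) = arctan(3.8/834) = 0.26°
∠(j3.8 + 65) = arctan(3.8/65) = 3.35°
∠T(j3.8) = 0.26° − 3.35° = -3.08°

|T| = 75.0 dB, ∠T = -3.1°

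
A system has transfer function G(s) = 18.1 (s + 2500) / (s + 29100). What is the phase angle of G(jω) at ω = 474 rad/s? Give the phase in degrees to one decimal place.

∠(j474 + 2500) = arctan(474/2500) = 10.74°
∠(j474 + 29100) = arctan(474/29100) = 0.93°
∠G(j474) = 10.74° − 0.93° = 9.80°

9.8°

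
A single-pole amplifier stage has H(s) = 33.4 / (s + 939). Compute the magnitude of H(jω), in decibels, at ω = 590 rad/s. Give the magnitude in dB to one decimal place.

|j590 + 939| = √(590² + 939²) = 1109
|H(j590)| = 33.4 / 1109 = 0.030118
20 log₁₀(0.030118) = -30.42 dB

-30.4 dB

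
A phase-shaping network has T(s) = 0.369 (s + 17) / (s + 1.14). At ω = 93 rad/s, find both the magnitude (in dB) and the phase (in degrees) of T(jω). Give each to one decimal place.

|T| = -8.5 dB, ∠T = -9.7°

|j93 + 17| = √(93² + 17²) = 94.54
|j93 + 1.14| = √(93² + 1.14²) = 93.01
|T(j93)| = 0.369 × 94.54 / 93.01 = 0.37509
20 log₁₀(0.37509) = -8.52 dB
∠(j93 + 17) = arctan(93/17) = 79.64°
∠(j93 + 1.14) = arctan(93/1.14) = 89.30°
∠T(j93) = 79.64° − 89.30° = -9.66°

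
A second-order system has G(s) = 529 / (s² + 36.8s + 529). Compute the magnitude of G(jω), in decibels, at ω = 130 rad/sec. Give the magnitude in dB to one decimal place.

|(j130)² + 36.8(j130) + 529| = |-16371 + j4784| = 1.706e+04
|G(j130)| = 529 / 1.706e+04 = 0.031016
20 log₁₀(0.031016) = -30.17 dB

-30.2 dB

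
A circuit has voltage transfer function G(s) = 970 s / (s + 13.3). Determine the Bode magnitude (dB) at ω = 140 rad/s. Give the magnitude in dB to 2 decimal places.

|j140| = 140
|j140 + 13.3| = √(140² + 13.3²) = 140.6
|G(j140)| = 970 × 140 / 140.6 = 965.65
20 log₁₀(965.65) = 59.696 dB

59.70 dB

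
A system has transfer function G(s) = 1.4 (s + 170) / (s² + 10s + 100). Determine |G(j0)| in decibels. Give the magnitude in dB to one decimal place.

G(0) = 1.4 × 170 / 100 = 2.38
20 log₁₀(2.38) = 7.53 dB

7.5 dB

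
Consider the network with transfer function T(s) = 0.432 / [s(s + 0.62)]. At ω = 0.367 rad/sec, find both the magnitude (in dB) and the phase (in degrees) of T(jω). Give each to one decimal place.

|j0.367 + 0.62| = √(0.367² + 0.62²) = 0.7205
|j0.367| = 0.367
|T(j0.367)| = 0.432 / (0.7205 × 0.367) = 1.6338
20 log₁₀(1.6338) = 4.26 dB
∠(j0.367 + 0.62) = arctan(0.367/0.62) = 30.62°
∠(j0.367) = 90.00°
∠T(j0.367) = − (30.62° + 90.00°) = -120.62°

|T| = 4.3 dB, ∠T = -120.6°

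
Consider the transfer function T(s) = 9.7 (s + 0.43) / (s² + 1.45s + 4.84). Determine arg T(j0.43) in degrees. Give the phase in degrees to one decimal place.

∠(j0.43 + 0.43) = arctan(0.43/0.43) = 45.00°
∠[(j0.43)² + 1.45(j0.43) + 4.84] = ∠[4.6551 + j0.6235] = 7.63°
∠T(j0.43) = 45.00° − 7.63° = 37.37°

37.4 deg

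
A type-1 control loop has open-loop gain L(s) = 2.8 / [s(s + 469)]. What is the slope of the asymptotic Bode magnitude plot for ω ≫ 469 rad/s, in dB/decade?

With 0 zeros and 2 poles, the high-frequency asymptotic slope is 20 × (0 − 2) = -40 dB/decade.

-40 dB/decade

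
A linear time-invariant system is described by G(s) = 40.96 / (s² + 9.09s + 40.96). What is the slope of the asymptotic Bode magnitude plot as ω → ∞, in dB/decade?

-40 dB/decade

With 0 zeros and 2 poles, the high-frequency asymptotic slope is 20 × (0 − 2) = -40 dB/decade.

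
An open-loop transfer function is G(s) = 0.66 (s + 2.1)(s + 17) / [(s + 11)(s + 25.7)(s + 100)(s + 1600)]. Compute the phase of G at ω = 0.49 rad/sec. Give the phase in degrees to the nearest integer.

11°

∠(j0.49 + 2.1) = arctan(0.49/2.1) = 13.13°
∠(j0.49 + 17) = arctan(0.49/17) = 1.65°
∠(j0.49 + 11) = arctan(0.49/11) = 2.55°
∠(j0.49 + 25.7) = arctan(0.49/25.7) = 1.09°
∠(j0.49 + 100) = arctan(0.49/100) = 0.28°
∠(j0.49 + 1600) = arctan(0.49/1600) = 0.02°
∠G(j0.49) = 13.13° + 1.65° − (2.55° + 1.09° + 0.28° + 0.02°) = 10.84°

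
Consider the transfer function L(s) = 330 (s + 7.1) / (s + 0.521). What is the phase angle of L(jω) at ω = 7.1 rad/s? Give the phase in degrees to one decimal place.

∠(j7.1 + 7.1) = arctan(7.1/7.1) = 45.00°
∠(j7.1 + 0.521) = arctan(7.1/0.521) = 85.80°
∠L(j7.1) = 45.00° − 85.80° = -40.80°

-40.8°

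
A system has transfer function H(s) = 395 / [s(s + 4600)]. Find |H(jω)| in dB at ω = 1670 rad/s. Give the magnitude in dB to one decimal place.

|j1670 + 4600| = √(1670² + 4600²) = 4894
|j1670| = 1670
|H(j1670)| = 395 / (4894 × 1670) = 4.8332e-05
20 log₁₀(4.8332e-05) = -86.32 dB

-86.3 dB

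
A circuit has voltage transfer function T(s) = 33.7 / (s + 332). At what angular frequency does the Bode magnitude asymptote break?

332 rad/sec

The single real pole at s = −332 gives a corner at ω = 332 rad/sec.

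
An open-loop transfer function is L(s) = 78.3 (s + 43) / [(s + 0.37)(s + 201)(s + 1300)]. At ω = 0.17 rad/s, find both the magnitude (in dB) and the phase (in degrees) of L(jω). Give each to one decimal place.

|j0.17 + 43| = √(0.17² + 43²) = 43
|j0.17 + 0.37| = √(0.17² + 0.37²) = 0.4072
|j0.17 + 201| = √(0.17² + 201²) = 201
|j0.17 + 1300| = √(0.17² + 1300²) = 1300
|L(j0.17)| = 78.3 × 43 / (0.4072 × 201 × 1300) = 0.031645
20 log₁₀(0.031645) = -29.99 dB
∠(j0.17 + 43) = arctan(0.17/43) = 0.23°
∠(j0.17 + 0.37) = arctan(0.17/0.37) = 24.68°
∠(j0.17 + 201) = arctan(0.17/201) = 0.05°
∠(j0.17 + 1300) = arctan(0.17/1300) = 0.01°
∠L(j0.17) = 0.23° − (24.68° + 0.05° + 0.01°) = -24.51°

|L| = -30.0 dB, ∠L = -24.5°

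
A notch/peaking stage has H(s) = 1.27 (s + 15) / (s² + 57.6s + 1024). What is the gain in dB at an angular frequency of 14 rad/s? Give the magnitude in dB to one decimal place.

|j14 + 15| = √(14² + 15²) = 20.52
|(j14)² + 57.6(j14) + 1024| = |828 + j806.4| = 1156
|H(j14)| = 1.27 × 20.52 / 1156 = 0.022546
20 log₁₀(0.022546) = -32.94 dB

-32.9 dB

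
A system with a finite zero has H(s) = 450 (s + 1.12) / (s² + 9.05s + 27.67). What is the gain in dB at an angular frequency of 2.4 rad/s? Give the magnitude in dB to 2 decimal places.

31.74 dB

|j2.4 + 1.12| = √(2.4² + 1.12²) = 2.648
|(j2.4)² + 9.05(j2.4) + 27.67| = |21.91 + j21.72| = 30.85
|H(j2.4)| = 450 × 2.648 / 30.85 = 38.631
20 log₁₀(38.631) = 31.739 dB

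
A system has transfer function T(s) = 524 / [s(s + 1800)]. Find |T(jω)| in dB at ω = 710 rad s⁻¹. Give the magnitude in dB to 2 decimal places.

|j710 + 1800| = √(710² + 1800²) = 1935
|j710| = 710
|T(j710)| = 524 / (1935 × 710) = 0.00038142
20 log₁₀(0.00038142) = -68.372 dB

-68.37 dB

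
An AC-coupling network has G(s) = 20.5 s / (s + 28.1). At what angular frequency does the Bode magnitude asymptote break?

The single real pole at s = −28.1 gives a corner at ω = 28.1 rad/sec.

28.1 rad/sec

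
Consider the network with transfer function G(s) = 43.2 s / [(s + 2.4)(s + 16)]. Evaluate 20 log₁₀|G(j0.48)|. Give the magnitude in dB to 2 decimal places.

|j0.48| = 0.48
|j0.48 + 2.4| = √(0.48² + 2.4²) = 2.448
|j0.48 + 16| = √(0.48² + 16²) = 16.01
|G(j0.48)| = 43.2 × 0.48 / (2.448 × 16.01) = 0.52928
20 log₁₀(0.52928) = -5.526 dB

-5.53 dB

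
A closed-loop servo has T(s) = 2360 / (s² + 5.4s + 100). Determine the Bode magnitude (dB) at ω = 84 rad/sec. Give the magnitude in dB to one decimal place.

-9.4 dB

|(j84)² + 5.4(j84) + 100| = |-6956 + j453.6| = 6971
|T(j84)| = 2360 / 6971 = 0.33856
20 log₁₀(0.33856) = -9.41 dB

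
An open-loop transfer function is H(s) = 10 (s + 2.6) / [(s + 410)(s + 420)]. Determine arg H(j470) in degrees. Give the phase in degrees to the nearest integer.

-7°

∠(j470 + 2.6) = arctan(470/2.6) = 89.68°
∠(j470 + 410) = arctan(470/410) = 48.90°
∠(j470 + 420) = arctan(470/420) = 48.22°
∠H(j470) = 89.68° − (48.90° + 48.22°) = -7.43°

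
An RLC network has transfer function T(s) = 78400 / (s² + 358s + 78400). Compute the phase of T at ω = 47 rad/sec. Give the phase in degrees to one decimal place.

∠[(j47)² + 358(j47) + 78400] = ∠[76191 + j16826] = 12.45°
∠T(j47) = −12.45° = -12.45°

-12.5°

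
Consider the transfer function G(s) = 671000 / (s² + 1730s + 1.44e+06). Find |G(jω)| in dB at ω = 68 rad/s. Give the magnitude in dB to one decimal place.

|(j68)² + 1730(j68) + 1.44e+06| = |1.4354e+06 + j1.1764e+05| = 1.44e+06
|G(j68)| = 671000 / 1.44e+06 = 0.46591
20 log₁₀(0.46591) = -6.63 dB

-6.6 dB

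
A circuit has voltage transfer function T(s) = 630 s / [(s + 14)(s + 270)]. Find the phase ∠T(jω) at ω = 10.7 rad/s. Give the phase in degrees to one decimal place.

50.3°

∠(j10.7) = 90.00°
∠(j10.7 + 14) = arctan(10.7/14) = 37.39°
∠(j10.7 + 270) = arctan(10.7/270) = 2.27°
∠T(j10.7) = 90.00° − (37.39° + 2.27°) = 50.34°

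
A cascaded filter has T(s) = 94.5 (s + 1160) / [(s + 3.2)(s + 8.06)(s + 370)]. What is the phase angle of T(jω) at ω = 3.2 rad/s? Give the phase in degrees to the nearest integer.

-67°

∠(j3.2 + 1160) = arctan(3.2/1160) = 0.16°
∠(j3.2 + 3.2) = arctan(3.2/3.2) = 45.00°
∠(j3.2 + 8.06) = arctan(3.2/8.06) = 21.65°
∠(j3.2 + 370) = arctan(3.2/370) = 0.50°
∠T(j3.2) = 0.16° − (45.00° + 21.65° + 0.50°) = -66.99°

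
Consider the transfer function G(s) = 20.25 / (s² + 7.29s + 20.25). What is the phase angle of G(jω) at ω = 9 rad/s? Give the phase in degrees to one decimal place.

∠[(j9)² + 7.29(j9) + 20.25] = ∠[-60.75 + j65.61] = 132.80°
∠G(j9) = −132.80° = -132.80°

-132.8°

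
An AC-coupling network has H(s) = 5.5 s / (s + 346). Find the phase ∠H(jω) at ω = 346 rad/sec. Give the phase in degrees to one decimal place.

45.0°

∠(j346) = 90.00°
∠(j346 + 346) = arctan(346/346) = 45.00°
∠H(j346) = 90.00° − 45.00° = 45.00°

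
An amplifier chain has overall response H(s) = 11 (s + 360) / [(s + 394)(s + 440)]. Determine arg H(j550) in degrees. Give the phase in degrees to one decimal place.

-48.9°

∠(j550 + 360) = arctan(550/360) = 56.79°
∠(j550 + 394) = arctan(550/394) = 54.38°
∠(j550 + 440) = arctan(550/440) = 51.34°
∠H(j550) = 56.79° − (54.38° + 51.34°) = -48.93°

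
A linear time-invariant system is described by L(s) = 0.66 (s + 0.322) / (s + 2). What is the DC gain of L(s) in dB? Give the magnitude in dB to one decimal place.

-19.5 dB

L(0) = 0.66 × 0.322 / 2 = 0.10626
20 log₁₀(0.10626) = -19.47 dB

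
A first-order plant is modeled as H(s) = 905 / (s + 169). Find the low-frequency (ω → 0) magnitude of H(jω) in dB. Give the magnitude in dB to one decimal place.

H(0) = 905 / 169 = 5.355
20 log₁₀(5.355) = 14.58 dB

14.6 dB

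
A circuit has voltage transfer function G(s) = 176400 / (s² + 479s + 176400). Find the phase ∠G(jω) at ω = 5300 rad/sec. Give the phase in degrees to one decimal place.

-174.8 deg

∠[(j5300)² + 479(j5300) + 176400] = ∠[-2.7914e+07 + j2.5387e+06] = 174.80°
∠G(j5300) = −174.80° = -174.80°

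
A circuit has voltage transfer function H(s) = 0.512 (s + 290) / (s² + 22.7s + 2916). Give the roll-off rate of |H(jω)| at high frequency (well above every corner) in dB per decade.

-20 dB/decade

With 1 zero and 2 poles, the high-frequency asymptotic slope is 20 × (1 − 2) = -20 dB/decade.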